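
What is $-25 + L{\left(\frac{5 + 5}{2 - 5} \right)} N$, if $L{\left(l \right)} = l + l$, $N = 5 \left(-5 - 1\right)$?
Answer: $175$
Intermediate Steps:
$N = -30$ ($N = 5 \left(-5 - 1\right) = 5 \left(-6\right) = -30$)
$L{\left(l \right)} = 2 l$
$-25 + L{\left(\frac{5 + 5}{2 - 5} \right)} N = -25 + 2 \frac{5 + 5}{2 - 5} \left(-30\right) = -25 + 2 \frac{10}{-3} \left(-30\right) = -25 + 2 \cdot 10 \left(- \frac{1}{3}\right) \left(-30\right) = -25 + 2 \left(- \frac{10}{3}\right) \left(-30\right) = -25 - -200 = -25 + 200 = 175$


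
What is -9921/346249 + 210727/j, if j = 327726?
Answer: 69712643377/113474799774 ≈ 0.61434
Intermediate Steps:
-9921/346249 + 210727/j = -9921/346249 + 210727/327726 = 69712643377/113474799774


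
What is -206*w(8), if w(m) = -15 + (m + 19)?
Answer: -2472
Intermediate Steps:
w(m) = 4 + m (w(m) = -15 + (19 + m) = 4 + m)
-206*w(8) = -206*(4 + 8) = -206*12 = -2472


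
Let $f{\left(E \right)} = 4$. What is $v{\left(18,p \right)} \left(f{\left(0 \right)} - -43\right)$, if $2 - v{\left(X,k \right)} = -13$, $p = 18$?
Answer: $705$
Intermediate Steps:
$v{\left(X,k \right)} = 15$ ($v{\left(X,k \right)} = 2 - -13 = 2 + 13 = 15$)
$v{\left(18,p \right)} \left(f{\left(0 \right)} - -43\right) = 15 \left(4 - -43\right) = 15 \left(4 + 43\right) = 15 \cdot 47 = 705$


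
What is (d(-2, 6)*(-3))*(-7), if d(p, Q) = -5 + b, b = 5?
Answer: 0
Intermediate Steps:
d(p, Q) = 0 (d(p, Q) = -5 + 5 = 0)
(d(-2, 6)*(-3))*(-7) = (0*(-3))*(-7) = 0*(-7) = 0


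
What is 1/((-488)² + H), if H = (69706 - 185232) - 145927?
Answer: -1/23309 ≈ -4.2902e-5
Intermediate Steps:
H = -261453 (H = -115526 - 145927 = -261453)
1/((-488)² + H) = 1/((-488)² - 261453) = 1/(238144 - 261453) = 1/(-23309) = -1/23309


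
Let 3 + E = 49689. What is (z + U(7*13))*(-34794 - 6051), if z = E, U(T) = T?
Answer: -2033141565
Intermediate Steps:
E = 49686 (E = -3 + 49689 = 49686)
z = 49686
(z + U(7*13))*(-34794 - 6051) = (49686 + 7*13)*(-34794 - 6051) = (49686 + 91)*(-40845) = 49777*(-40845) = -2033141565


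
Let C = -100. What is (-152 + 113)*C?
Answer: 3900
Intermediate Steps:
(-152 + 113)*C = (-152 + 113)*(-100) = -39*(-100) = 3900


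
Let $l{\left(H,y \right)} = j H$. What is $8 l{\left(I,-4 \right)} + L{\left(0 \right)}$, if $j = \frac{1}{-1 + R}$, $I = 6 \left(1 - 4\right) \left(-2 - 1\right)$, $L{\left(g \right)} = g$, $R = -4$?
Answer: $- \frac{432}{5} \approx -86.4$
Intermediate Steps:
$I = 54$ ($I = 6 \left(\left(-3\right) \left(-3\right)\right) = 6 \cdot 9 = 54$)
$j = - \frac{1}{5}$ ($j = \frac{1}{-1 - 4} = \frac{1}{-5} = - \frac{1}{5} \approx -0.2$)
$l{\left(H,y \right)} = - \frac{H}{5}$
$8 l{\left(I,-4 \right)} + L{\left(0 \right)} = 8 \left(\left(- \frac{1}{5}\right) 54\right) + 0 = 8 \left(- \frac{54}{5}\right) + 0 = - \frac{432}{5} + 0 = - \frac{432}{5}$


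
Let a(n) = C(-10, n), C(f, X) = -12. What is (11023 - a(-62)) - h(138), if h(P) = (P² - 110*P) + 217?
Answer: 6954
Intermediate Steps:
h(P) = 217 + P² - 110*P
a(n) = -12
(11023 - a(-62)) - h(138) = (11023 - 1*(-12)) - (217 + 138² - 110*138) = (11023 + 12) - (217 + 19044 - 15180) = 11035 - 1*4081 = 11035 - 4081 = 6954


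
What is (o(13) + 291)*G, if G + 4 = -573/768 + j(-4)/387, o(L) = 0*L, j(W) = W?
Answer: -45709213/33024 ≈ -1384.1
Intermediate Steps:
o(L) = 0
G = -471229/99072 (G = -4 + (-573/768 - 4/387) = -4 + (-573*1/768 - 4*1/387) = -4 + (-191/256 - 4/387) = -4 - 74941/99072 = -471229/99072 ≈ -4.7564)
(o(13) + 291)*G = (0 + 291)*(-471229/99072) = 291*(-471229/99072) = -45709213/33024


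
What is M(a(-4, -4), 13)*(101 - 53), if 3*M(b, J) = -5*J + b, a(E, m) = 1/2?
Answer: -1032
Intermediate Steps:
a(E, m) = ½
M(b, J) = -5*J/3 + b/3 (M(b, J) = (-5*J + b)/3 = (b - 5*J)/3 = -5*J/3 + b/3)
M(a(-4, -4), 13)*(101 - 53) = (-5/3*13 + (⅓)*(½))*(101 - 53) = (-65/3 + ⅙)*48 = -43/2*48 = -1032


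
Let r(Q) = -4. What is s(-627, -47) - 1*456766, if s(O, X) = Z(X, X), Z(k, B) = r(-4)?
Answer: -456770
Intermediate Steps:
Z(k, B) = -4
s(O, X) = -4
s(-627, -47) - 1*456766 = -4 - 1*456766 = -4 - 456766 = -456770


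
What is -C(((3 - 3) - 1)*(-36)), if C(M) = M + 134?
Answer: -170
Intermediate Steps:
C(M) = 134 + M
-C(((3 - 3) - 1)*(-36)) = -(134 + ((3 - 3) - 1)*(-36)) = -(134 + (0 - 1)*(-36)) = -(134 - 1*(-36)) = -(134 + 36) = -1*170 = -170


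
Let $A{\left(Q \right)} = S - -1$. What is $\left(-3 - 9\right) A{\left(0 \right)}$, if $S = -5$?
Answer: $48$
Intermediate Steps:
$A{\left(Q \right)} = -4$ ($A{\left(Q \right)} = -5 - -1 = -5 + 1 = -4$)
$\left(-3 - 9\right) A{\left(0 \right)} = \left(-3 - 9\right) \left(-4\right) = \left(-12\right) \left(-4\right) = 48$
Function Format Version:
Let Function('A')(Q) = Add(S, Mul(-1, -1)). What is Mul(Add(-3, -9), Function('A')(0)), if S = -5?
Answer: 48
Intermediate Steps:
Function('A')(Q) = -4 (Function('A')(Q) = Add(-5, Mul(-1, -1)) = Add(-5, 1) = -4)
Mul(Add(-3, -9), Function('A')(0)) = Mul(Add(-3, -9), -4) = Mul(-12, -4) = 48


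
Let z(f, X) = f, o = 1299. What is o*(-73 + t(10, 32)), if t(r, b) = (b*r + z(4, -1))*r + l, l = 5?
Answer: 4120428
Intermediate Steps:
t(r, b) = 5 + r*(4 + b*r) (t(r, b) = (b*r + 4)*r + 5 = (4 + b*r)*r + 5 = r*(4 + b*r) + 5 = 5 + r*(4 + b*r))
o*(-73 + t(10, 32)) = 1299*(-73 + (5 + 4*10 + 32*10**2)) = 1299*(-73 + (5 + 40 + 32*100)) = 1299*(-73 + (5 + 40 + 3200)) = 1299*(-73 + 3245) = 1299*3172 = 4120428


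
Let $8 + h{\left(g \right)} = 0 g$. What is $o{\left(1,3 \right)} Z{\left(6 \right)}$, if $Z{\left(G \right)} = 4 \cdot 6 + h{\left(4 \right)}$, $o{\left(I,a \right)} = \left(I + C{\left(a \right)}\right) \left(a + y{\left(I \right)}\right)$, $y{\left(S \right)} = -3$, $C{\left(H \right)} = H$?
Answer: $0$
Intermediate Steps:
$h{\left(g \right)} = -8$ ($h{\left(g \right)} = -8 + 0 g = -8 + 0 = -8$)
$o{\left(I,a \right)} = \left(-3 + a\right) \left(I + a\right)$ ($o{\left(I,a \right)} = \left(I + a\right) \left(a - 3\right) = \left(I + a\right) \left(-3 + a\right) = \left(-3 + a\right) \left(I + a\right)$)
$Z{\left(G \right)} = 16$ ($Z{\left(G \right)} = 4 \cdot 6 - 8 = 24 - 8 = 16$)
$o{\left(1,3 \right)} Z{\left(6 \right)} = \left(3^{2} - 3 - 9 + 1 \cdot 3\right) 16 = \left(9 - 3 - 9 + 3\right) 16 = 0 \cdot 16 = 0$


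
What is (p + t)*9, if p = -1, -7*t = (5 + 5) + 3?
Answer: -180/7 ≈ -25.714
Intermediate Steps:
t = -13/7 (t = -((5 + 5) + 3)/7 = -(10 + 3)/7 = -⅐*13 = -13/7 ≈ -1.8571)
(p + t)*9 = (-1 - 13/7)*9 = -20/7*9 = -180/7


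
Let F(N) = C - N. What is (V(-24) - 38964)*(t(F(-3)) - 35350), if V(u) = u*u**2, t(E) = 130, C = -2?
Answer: 1859193360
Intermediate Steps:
F(N) = -2 - N
V(u) = u**3
(V(-24) - 38964)*(t(F(-3)) - 35350) = ((-24)**3 - 38964)*(130 - 35350) = (-13824 - 38964)*(-35220) = -52788*(-35220) = 1859193360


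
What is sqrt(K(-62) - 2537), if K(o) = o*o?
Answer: sqrt(1307) ≈ 36.152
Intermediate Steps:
K(o) = o**2
sqrt(K(-62) - 2537) = sqrt((-62)**2 - 2537) = sqrt(3844 - 2537) = sqrt(1307)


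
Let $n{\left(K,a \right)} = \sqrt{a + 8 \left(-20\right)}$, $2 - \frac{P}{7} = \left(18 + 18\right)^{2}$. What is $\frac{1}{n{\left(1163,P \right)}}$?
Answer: $- \frac{i \sqrt{9218}}{9218} \approx - 0.010416 i$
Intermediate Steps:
$P = -9058$ ($P = 14 - 7 \left(18 + 18\right)^{2} = 14 - 7 \cdot 36^{2} = 14 - 9072 = -9058$)
$n{\left(K,a \right)} = \sqrt{-160 + a}$ ($n{\left(K,a \right)} = \sqrt{a - 160} = \sqrt{-160 + a}$)
$\frac{1}{n{\left(1163,P \right)}} = \frac{1}{\sqrt{-160 - 9058}} = \frac{1}{\sqrt{-9218}} = \frac{1}{i \sqrt{9218}} = - \frac{i \sqrt{9218}}{9218}$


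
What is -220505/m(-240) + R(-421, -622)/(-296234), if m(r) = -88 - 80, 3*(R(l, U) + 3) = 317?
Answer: 10886843487/8294552 ≈ 1312.5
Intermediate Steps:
R(l, U) = 308/3 (R(l, U) = -3 + (⅓)*317 = -3 + 317/3 = 308/3)
m(r) = -168
-220505/m(-240) + R(-421, -622)/(-296234) = -220505/(-168) + (308/3)/(-296234) = -220505*(-1/168) + (308/3)*(-1/296234) = 220505/168 - 154/444351 = 10886843487/8294552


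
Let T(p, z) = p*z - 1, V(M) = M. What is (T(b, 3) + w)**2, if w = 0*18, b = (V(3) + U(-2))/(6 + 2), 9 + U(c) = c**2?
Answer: 49/16 ≈ 3.0625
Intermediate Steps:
U(c) = -9 + c**2
b = -1/4 (b = (3 + (-9 + (-2)**2))/(6 + 2) = (3 + (-9 + 4))/8 = (3 - 5)*(1/8) = -2*1/8 = -1/4 ≈ -0.25000)
T(p, z) = -1 + p*z
w = 0
(T(b, 3) + w)**2 = ((-1 - 1/4*3) + 0)**2 = ((-1 - 3/4) + 0)**2 = (-7/4 + 0)**2 = (-7/4)**2 = 49/16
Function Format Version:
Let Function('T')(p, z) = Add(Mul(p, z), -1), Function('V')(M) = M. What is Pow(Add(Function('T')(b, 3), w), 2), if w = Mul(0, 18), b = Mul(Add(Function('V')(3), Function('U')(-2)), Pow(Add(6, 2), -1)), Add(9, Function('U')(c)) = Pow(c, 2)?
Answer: Rational(49, 16) ≈ 3.0625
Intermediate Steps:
Function('U')(c) = Add(-9, Pow(c, 2))
b = Rational(-1, 4) (b = Mul(Add(3, Add(-9, Pow(-2, 2))), Pow(Add(6, 2), -1)) = Mul(Add(3, Add(-9, 4)), Pow(8, -1)) = Mul(Add(3, -5), Rational(1, 8)) = Mul(-2, Rational(1, 8)) = Rational(-1, 4) ≈ -0.25000)
Function('T')(p, z) = Add(-1, Mul(p, z))
w = 0
Pow(Add(Function('T')(b, 3), w), 2) = Pow(Add(Add(-1, Mul(Rational(-1, 4), 3)), 0), 2) = Pow(Add(Add(-1, Rational(-3, 4)), 0), 2) = Pow(Add(Rational(-7, 4), 0), 2) = Pow(Rational(-7, 4), 2) = Rational(49, 16)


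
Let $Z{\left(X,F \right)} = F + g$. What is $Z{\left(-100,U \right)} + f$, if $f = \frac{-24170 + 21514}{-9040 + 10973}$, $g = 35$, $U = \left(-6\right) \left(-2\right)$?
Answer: $\frac{88195}{1933} \approx 45.626$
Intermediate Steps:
$U = 12$
$Z{\left(X,F \right)} = 35 + F$ ($Z{\left(X,F \right)} = F + 35 = 35 + F$)
$f = - \frac{2656}{1933} \approx -1.374$
$Z{\left(-100,U \right)} + f = \left(35 + 12\right) - \frac{2656}{1933} = 47 - \frac{2656}{1933} = \frac{88195}{1933}$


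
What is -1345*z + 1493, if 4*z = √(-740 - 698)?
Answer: 1493 - 1345*I*√1438/4 ≈ 1493.0 - 12751.0*I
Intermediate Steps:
z = I*√1438/4 (z = √(-740 - 698)/4 = √(-1438)/4 = (I*√1438)/4 = I*√1438/4 ≈ 9.4802*I)
-1345*z + 1493 = -1345*I*√1438/4 + 1493 = 1493 - 1345*I*√1438/4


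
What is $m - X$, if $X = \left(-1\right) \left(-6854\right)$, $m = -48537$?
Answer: $-55391$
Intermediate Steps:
$X = 6854$
$m - X = -48537 - 6854 = -55391$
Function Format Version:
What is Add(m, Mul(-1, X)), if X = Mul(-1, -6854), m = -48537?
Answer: -55391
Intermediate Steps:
X = 6854
Add(m, Mul(-1, X)) = Add(-48537, Mul(-1, 6854)) = Add(-48537, -6854) = -55391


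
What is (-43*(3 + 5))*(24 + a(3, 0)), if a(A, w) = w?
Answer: -8256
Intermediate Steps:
(-43*(3 + 5))*(24 + a(3, 0)) = (-43*(3 + 5))*(24 + 0) = -43*8*24 = -344*24 = -8256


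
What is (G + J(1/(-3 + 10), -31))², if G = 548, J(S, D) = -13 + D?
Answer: 254016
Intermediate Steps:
(G + J(1/(-3 + 10), -31))² = (548 + (-13 - 31))² = (548 - 44)² = 504² = 254016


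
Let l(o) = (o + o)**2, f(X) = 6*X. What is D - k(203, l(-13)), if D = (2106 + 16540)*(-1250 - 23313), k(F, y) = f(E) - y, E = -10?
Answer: -458000962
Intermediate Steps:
l(o) = 4*o**2 (l(o) = (2*o)**2 = 4*o**2)
k(F, y) = -60 - y (k(F, y) = 6*(-10) - y = -60 - y)
D = -458001698 (D = 18646*(-24563) = -458001698)
D - k(203, l(-13)) = -458001698 - (-60 - 4*(-13)**2) = -458001698 - (-60 - 4*169) = -458001698 - (-60 - 1*676) = -458001698 - (-60 - 676) = -458001698 - 1*(-736) = -458001698 + 736 = -458000962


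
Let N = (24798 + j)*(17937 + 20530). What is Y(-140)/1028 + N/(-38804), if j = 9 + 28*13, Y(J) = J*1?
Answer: -248842342389/9972628 ≈ -24953.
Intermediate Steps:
Y(J) = J
j = 373 (j = 9 + 364 = 373)
N = 968252857 (N = (24798 + 373)*(17937 + 20530) = 25171*38467 = 968252857)
Y(-140)/1028 + N/(-38804) = -140/1028 + 968252857/(-38804) = -140*1/1028 + 968252857*(-1/38804) = -35/257 - 968252857/38804 = -248842342389/9972628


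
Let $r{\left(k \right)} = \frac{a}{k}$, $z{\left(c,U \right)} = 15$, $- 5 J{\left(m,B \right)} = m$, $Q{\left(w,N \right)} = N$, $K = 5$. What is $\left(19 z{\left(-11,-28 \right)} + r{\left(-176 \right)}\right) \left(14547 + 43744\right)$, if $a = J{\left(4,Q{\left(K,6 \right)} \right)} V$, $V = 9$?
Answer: $\frac{3655370319}{220} \approx 1.6615 \cdot 10^{7}$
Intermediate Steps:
$J{\left(m,B \right)} = - \frac{m}{5}$
$a = - \frac{36}{5}$ ($a = \left(- \frac{1}{5}\right) 4 \cdot 9 = \left(- \frac{4}{5}\right) 9 = - \frac{36}{5} \approx -7.2$)
$r{\left(k \right)} = - \frac{36}{5 k}$
$\left(19 z{\left(-11,-28 \right)} + r{\left(-176 \right)}\right) \left(14547 + 43744\right) = \left(19 \cdot 15 - \frac{36}{5 \left(-176\right)}\right) \left(14547 + 43744\right) = \left(285 - - \frac{9}{220}\right) 58291 = \left(285 + \frac{9}{220}\right) 58291 = \frac{62709}{220} \cdot 58291 = \frac{3655370319}{220}$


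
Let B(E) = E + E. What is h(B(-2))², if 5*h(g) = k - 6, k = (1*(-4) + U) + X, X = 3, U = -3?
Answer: 4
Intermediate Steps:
B(E) = 2*E
k = -4 (k = (1*(-4) - 3) + 3 = (-4 - 3) + 3 = -7 + 3 = -4)
h(g) = -2 (h(g) = (-4 - 6)/5 = (⅕)*(-10) = -2)
h(B(-2))² = (-2)² = 4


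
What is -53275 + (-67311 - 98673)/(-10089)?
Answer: -9426763/177 ≈ -53259.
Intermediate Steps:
-53275 + (-67311 - 98673)/(-10089) = -53275 - 165984*(-1/10089) = -53275 + 2912/177 = -9426763/177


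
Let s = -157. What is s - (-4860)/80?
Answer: -385/4 ≈ -96.250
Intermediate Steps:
s - (-4860)/80 = -157 - (-4860)/80 = -157 - 81*(-¾) = -157 + 243/4 = -385/4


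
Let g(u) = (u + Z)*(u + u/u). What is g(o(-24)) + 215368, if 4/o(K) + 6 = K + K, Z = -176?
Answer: 156884422/729 ≈ 2.1521e+5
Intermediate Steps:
o(K) = 4/(-6 + 2*K) (o(K) = 4/(-6 + (K + K)) = 4/(-6 + 2*K))
g(u) = (1 + u)*(-176 + u) (g(u) = (u - 176)*(u + u/u) = (-176 + u)*(u + 1) = (-176 + u)*(1 + u) = (1 + u)*(-176 + u))
g(o(-24)) + 215368 = (-176 + (2/(-3 - 24))² - 350/(-3 - 24)) + 215368 = (-176 + (2/(-27))² - 350/(-27)) + 215368 = (-176 + (2*(-1/27))² - 350*(-1)/27) + 215368 = (-176 + (-2/27)² - 175*(-2/27)) + 215368 = (-176 + 4/729 + 350/27) + 215368 = -118850/729 + 215368 = 156884422/729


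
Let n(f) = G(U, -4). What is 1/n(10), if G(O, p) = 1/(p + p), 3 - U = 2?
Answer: -8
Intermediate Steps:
U = 1 (U = 3 - 1*2 = 3 - 2 = 1)
G(O, p) = 1/(2*p)
n(f) = -⅛ (n(f) = (½)/(-4) = (½)*(-¼) = -⅛)
1/n(10) = 1/(-⅛) = -8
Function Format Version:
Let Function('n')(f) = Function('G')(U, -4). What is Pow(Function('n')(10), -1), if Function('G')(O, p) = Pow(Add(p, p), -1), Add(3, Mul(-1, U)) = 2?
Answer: -8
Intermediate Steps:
U = 1 (U = Add(3, Mul(-1, 2)) = Add(3, -2) = 1)
Function('G')(O, p) = Mul(Rational(1, 2), Pow(p, -1)) (Function('G')(O, p) = Pow(Mul(2, p), -1) = Mul(Rational(1, 2), Pow(p, -1)))
Function('n')(f) = Rational(-1, 8) (Function('n')(f) = Mul(Rational(1, 2), Pow(-4, -1)) = Mul(Rational(1, 2), Rational(-1, 4)) = Rational(-1, 8))
Pow(Function('n')(10), -1) = Pow(Rational(-1, 8), -1) = -8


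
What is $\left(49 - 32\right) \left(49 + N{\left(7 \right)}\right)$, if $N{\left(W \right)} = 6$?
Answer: $935$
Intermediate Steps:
$\left(49 - 32\right) \left(49 + N{\left(7 \right)}\right) = \left(49 - 32\right) \left(49 + 6\right) = 17 \cdot 55 = 935$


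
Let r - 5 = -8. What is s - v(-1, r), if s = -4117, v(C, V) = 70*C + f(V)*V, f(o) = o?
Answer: -4056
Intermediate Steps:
r = -3 (r = 5 - 8 = -3)
v(C, V) = V² + 70*C (v(C, V) = 70*C + V*V = 70*C + V² = V² + 70*C)
s - v(-1, r) = -4117 - ((-3)² + 70*(-1)) = -4117 - (9 - 70) = -4117 - 1*(-61) = -4117 + 61 = -4056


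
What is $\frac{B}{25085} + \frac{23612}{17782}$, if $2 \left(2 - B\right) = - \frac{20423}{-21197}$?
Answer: $\frac{2511140834431}{1891032995918} \approx 1.3279$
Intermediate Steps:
$B = \frac{64365}{42394}$ ($B = 2 - \frac{\left(-20423\right) \frac{1}{-21197}}{2} = 2 - \frac{\left(-20423\right) \left(- \frac{1}{21197}\right)}{2} = 2 - \frac{20423}{42394} = \frac{64365}{42394} \approx 1.5183$)
$\frac{B}{25085} + \frac{23612}{17782} = \frac{64365}{42394 \cdot 25085} + \frac{23612}{17782} = \frac{64365}{42394} \cdot \frac{1}{25085} + 23612 \cdot \frac{1}{17782} = \frac{12873}{212690698} + \frac{11806}{8891} = \frac{2511140834431}{1891032995918}$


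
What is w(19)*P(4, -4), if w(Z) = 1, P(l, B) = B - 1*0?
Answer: -4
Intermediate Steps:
P(l, B) = B (P(l, B) = B + 0 = B)
w(19)*P(4, -4) = 1*(-4) = -4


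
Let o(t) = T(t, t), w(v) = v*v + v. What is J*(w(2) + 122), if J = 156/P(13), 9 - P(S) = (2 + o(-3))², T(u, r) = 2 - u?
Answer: -2496/5 ≈ -499.20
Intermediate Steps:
w(v) = v + v² (w(v) = v² + v = v + v²)
o(t) = 2 - t
P(S) = -40 (P(S) = 9 - (2 + (2 - 1*(-3)))² = 9 - (2 + (2 + 3))² = 9 - (2 + 5)² = 9 - 1*7² = 9 - 1*49 = 9 - 49 = -40)
J = -39/10 (J = 156/(-40) = 156*(-1/40) = -39/10 ≈ -3.9000)
J*(w(2) + 122) = -39*(2*(1 + 2) + 122)/10 = -39*(2*3 + 122)/10 = -39*(6 + 122)/10 = -39/10*128 = -2496/5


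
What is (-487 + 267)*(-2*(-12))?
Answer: -5280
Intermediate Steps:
(-487 + 267)*(-2*(-12)) = -220*24 = -5280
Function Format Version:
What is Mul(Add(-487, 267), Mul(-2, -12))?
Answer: -5280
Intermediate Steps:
Mul(Add(-487, 267), Mul(-2, -12)) = Mul(-220, 24) = -5280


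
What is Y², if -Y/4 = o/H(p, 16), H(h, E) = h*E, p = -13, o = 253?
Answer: 64009/2704 ≈ 23.672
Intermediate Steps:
H(h, E) = E*h
Y = 253/52 (Y = -1012/(16*(-13)) = -1012/(-208) = -1012*(-1)/208 = -4*(-253/208) = 253/52 ≈ 4.8654)
Y² = (253/52)² = 64009/2704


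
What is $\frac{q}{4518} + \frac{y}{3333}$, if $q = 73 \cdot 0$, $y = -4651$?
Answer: $- \frac{4651}{3333} \approx -1.3954$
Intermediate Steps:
$q = 0$
$\frac{q}{4518} + \frac{y}{3333} = \frac{0}{4518} - \frac{4651}{3333} = 0 \cdot \frac{1}{4518} - \frac{4651}{3333} = 0 - \frac{4651}{3333} = - \frac{4651}{3333}$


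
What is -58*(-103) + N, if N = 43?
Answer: 6017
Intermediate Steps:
-58*(-103) + N = -58*(-103) + 43 = 5974 + 43 = 6017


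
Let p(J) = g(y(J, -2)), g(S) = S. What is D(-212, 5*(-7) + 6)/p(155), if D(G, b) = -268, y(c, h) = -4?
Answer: 67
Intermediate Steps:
p(J) = -4
D(-212, 5*(-7) + 6)/p(155) = -268/(-4) = -268*(-1/4) = 67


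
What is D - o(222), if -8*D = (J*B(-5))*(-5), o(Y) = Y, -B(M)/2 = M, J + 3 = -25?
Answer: -397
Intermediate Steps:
J = -28 (J = -3 - 25 = -28)
B(M) = -2*M
D = -175 (D = -(-(-56)*(-5))*(-5)/8 = -(-28*10)*(-5)/8 = -(-35)*(-5) = -⅛*1400 = -175)
D - o(222) = -175 - 1*222 = -175 - 222 = -397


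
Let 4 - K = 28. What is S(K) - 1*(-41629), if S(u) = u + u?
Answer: 41581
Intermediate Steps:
K = -24 (K = 4 - 1*28 = 4 - 28 = -24)
S(u) = 2*u
S(K) - 1*(-41629) = 2*(-24) - 1*(-41629) = -48 + 41629 = 41581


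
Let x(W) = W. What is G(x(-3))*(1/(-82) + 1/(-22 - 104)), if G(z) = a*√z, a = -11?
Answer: 572*I*√3/2583 ≈ 0.38356*I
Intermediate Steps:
G(z) = -11*√z
G(x(-3))*(1/(-82) + 1/(-22 - 104)) = (-11*I*√3)*(1/(-82) + 1/(-22 - 104)) = (-11*I*√3)*(-1/82 + 1/(-126)) = (-11*I*√3)*(-1/82 - 1/126) = -11*I*√3*(-52/2583) = 572*I*√3/2583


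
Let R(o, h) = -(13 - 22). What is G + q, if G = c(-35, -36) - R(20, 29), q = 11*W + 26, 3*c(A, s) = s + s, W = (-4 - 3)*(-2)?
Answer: 147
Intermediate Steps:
W = 14 (W = -7*(-2) = 14)
c(A, s) = 2*s/3 (c(A, s) = (s + s)/3 = (2*s)/3 = 2*s/3)
R(o, h) = 9 (R(o, h) = -1*(-9) = 9)
q = 180 (q = 11*14 + 26 = 154 + 26 = 180)
G = -33 (G = (⅔)*(-36) - 1*9 = -24 - 9 = -33)
G + q = -33 + 180 = 147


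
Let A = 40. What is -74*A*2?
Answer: -5920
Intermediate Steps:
-74*A*2 = -2960*2 = -74*80 = -5920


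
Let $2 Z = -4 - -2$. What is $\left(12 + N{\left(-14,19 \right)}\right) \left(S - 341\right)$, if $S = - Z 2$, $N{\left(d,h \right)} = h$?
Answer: $-10509$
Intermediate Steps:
$Z = -1$ ($Z = \frac{-4 - -2}{2} = \frac{-4 + 2}{2} = \frac{1}{2} \left(-2\right) = -1$)
$S = 2$ ($S = \left(-1\right) \left(-1\right) 2 = 1 \cdot 2 = 2$)
$\left(12 + N{\left(-14,19 \right)}\right) \left(S - 341\right) = \left(12 + 19\right) \left(2 - 341\right) = 31 \left(-339\right) = -10509$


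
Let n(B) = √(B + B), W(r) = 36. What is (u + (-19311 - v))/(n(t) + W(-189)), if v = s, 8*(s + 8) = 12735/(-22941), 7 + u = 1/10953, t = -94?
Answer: -616134576239/1315304392 + 616134576239*I*√47/23675479056 ≈ -468.44 + 178.41*I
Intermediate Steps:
u = -76670/10953 (u = -7 + 1/10953 = -76670/10953 ≈ -6.9999)
n(B) = √2*√B (n(B) = √(2*B) = √2*√B)
s = -164551/20392 (s = -8 + (12735/(-22941))/8 = -8 + (12735*(-1/22941))/8 = -8 + (⅛)*(-1415/2549) = -8 - 1415/20392 = -164551/20392 ≈ -8.0694)
v = -164551/20392 ≈ -8.0694
(u + (-19311 - v))/(n(t) + W(-189)) = (-76670/10953 + (-19311 - 1*(-164551/20392)))/(√2*√(-94) + 36) = (-76670/10953 + (-19311 + 164551/20392))/(√2*(I*√94) + 36) = (-76670/10953 - 393625361/20392)/(2*I*√47 + 36) = -4312942033673/(223353576*(36 + 2*I*√47))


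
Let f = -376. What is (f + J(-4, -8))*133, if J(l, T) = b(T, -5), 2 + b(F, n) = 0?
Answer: -50274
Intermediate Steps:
b(F, n) = -2 (b(F, n) = -2 + 0 = -2)
J(l, T) = -2
(f + J(-4, -8))*133 = (-376 - 2)*133 = -378*133 = -50274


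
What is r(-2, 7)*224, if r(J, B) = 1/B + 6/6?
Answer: 256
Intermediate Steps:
r(J, B) = 1 + 1/B (r(J, B) = 1/B + 6*(1/6) = 1/B + 1 = 1 + 1/B)
r(-2, 7)*224 = ((1 + 7)/7)*224 = ((1/7)*8)*224 = (8/7)*224 = 256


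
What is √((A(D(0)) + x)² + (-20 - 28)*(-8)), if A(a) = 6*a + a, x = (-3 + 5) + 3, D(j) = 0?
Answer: √409 ≈ 20.224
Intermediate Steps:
x = 5 (x = 2 + 3 = 5)
A(a) = 7*a
√((A(D(0)) + x)² + (-20 - 28)*(-8)) = √((7*0 + 5)² + (-20 - 28)*(-8)) = √((0 + 5)² - 48*(-8)) = √(5² + 384) = √(25 + 384) = √409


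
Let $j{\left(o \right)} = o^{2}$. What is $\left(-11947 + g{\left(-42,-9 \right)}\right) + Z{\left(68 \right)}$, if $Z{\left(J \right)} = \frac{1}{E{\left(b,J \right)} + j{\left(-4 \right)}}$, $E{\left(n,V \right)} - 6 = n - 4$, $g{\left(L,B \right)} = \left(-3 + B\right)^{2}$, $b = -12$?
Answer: $- \frac{70817}{6} \approx -11803.0$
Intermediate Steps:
$E{\left(n,V \right)} = 2 + n$ ($E{\left(n,V \right)} = 6 + \left(n - 4\right) = 6 + \left(-4 + n\right) = 2 + n$)
$Z{\left(J \right)} = \frac{1}{6}$ ($Z{\left(J \right)} = \frac{1}{\left(2 - 12\right) + \left(-4\right)^{2}} = \frac{1}{-10 + 16} = \frac{1}{6}$)
$\left(-11947 + g{\left(-42,-9 \right)}\right) + Z{\left(68 \right)} = \left(-11947 + \left(-3 - 9\right)^{2}\right) + \frac{1}{6} = \left(-11947 + \left(-12\right)^{2}\right) + \frac{1}{6} = \left(-11947 + 144\right) + \frac{1}{6} = -11803 + \frac{1}{6} = - \frac{70817}{6}$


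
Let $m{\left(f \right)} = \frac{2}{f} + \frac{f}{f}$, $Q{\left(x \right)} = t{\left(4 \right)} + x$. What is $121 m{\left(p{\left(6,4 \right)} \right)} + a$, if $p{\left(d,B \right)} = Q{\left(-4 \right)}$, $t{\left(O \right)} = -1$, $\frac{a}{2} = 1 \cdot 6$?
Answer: $\frac{423}{5} \approx 84.6$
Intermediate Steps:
$a = 12$ ($a = 2 \cdot 1 \cdot 6 = 2 \cdot 6 = 12$)
$Q{\left(x \right)} = -1 + x$
$p{\left(d,B \right)} = -5$ ($p{\left(d,B \right)} = -1 - 4 = -5$)
$m{\left(f \right)} = 1 + \frac{2}{f}$ ($m{\left(f \right)} = \frac{2}{f} + 1 = 1 + \frac{2}{f}$)
$121 m{\left(p{\left(6,4 \right)} \right)} + a = 121 \frac{2 - 5}{-5} + 12 = 121 \left(\left(- \frac{1}{5}\right) \left(-3\right)\right) + 12 = 121 \cdot \frac{3}{5} + 12 = \frac{363}{5} + 12 = \frac{423}{5}$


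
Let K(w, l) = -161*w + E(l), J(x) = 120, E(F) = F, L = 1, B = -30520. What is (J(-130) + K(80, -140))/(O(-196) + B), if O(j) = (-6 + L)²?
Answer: 860/2033 ≈ 0.42302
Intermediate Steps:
O(j) = 25 (O(j) = (-6 + 1)² = (-5)² = 25)
K(w, l) = l - 161*w (K(w, l) = -161*w + l = l - 161*w)
(J(-130) + K(80, -140))/(O(-196) + B) = (120 + (-140 - 161*80))/(25 - 30520) = (120 + (-140 - 12880))/(-30495) = (120 - 13020)*(-1/30495) = -12900*(-1/30495) = 860/2033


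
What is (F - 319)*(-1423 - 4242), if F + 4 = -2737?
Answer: 17334900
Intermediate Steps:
F = -2741 (F = -4 - 2737 = -2741)
(F - 319)*(-1423 - 4242) = (-2741 - 319)*(-1423 - 4242) = -3060*(-5665) = 17334900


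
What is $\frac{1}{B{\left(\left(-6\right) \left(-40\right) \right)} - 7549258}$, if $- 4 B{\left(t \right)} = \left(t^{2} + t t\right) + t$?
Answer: $- \frac{1}{7578118} \approx -1.3196 \cdot 10^{-7}$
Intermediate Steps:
$B{\left(t \right)} = - \frac{t^{2}}{2} - \frac{t}{4}$ ($B{\left(t \right)} = - \frac{\left(t^{2} + t t\right) + t}{4} = - \frac{\left(t^{2} + t^{2}\right) + t}{4} = - \frac{2 t^{2} + t}{4} = - \frac{t + 2 t^{2}}{4} = - \frac{t^{2}}{2} - \frac{t}{4}$)
$\frac{1}{B{\left(\left(-6\right) \left(-40\right) \right)} - 7549258} = \frac{1}{- \frac{\left(-6\right) \left(-40\right) \left(1 + 2 \left(\left(-6\right) \left(-40\right)\right)\right)}{4} - 7549258} = \frac{1}{\left(- \frac{1}{4}\right) 240 \left(1 + 2 \cdot 240\right) - 7549258} = \frac{1}{\left(- \frac{1}{4}\right) 240 \left(1 + 480\right) - 7549258} = \frac{1}{\left(- \frac{1}{4}\right) 240 \cdot 481 - 7549258} = \frac{1}{-28860 - 7549258} = \frac{1}{-7578118} = - \frac{1}{7578118}$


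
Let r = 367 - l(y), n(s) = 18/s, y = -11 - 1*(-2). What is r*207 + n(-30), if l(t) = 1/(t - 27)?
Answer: 1519483/20 ≈ 75974.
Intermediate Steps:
y = -9 (y = -11 + 2 = -9)
l(t) = 1/(-27 + t)
r = 13213/36 (r = 367 - 1/(-27 - 9) = 367 - 1/(-36) = 367 - 1*(-1/36) = 367 + 1/36 = 13213/36 ≈ 367.03)
r*207 + n(-30) = (13213/36)*207 + 18/(-30) = 303899/4 + 18*(-1/30) = 303899/4 - ⅗ = 1519483/20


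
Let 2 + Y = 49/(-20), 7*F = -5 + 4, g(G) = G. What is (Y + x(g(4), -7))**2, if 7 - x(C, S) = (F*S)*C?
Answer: 841/400 ≈ 2.1025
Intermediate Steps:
F = -1/7 (F = (-5 + 4)/7 = (1/7)*(-1) = -1/7 ≈ -0.14286)
x(C, S) = 7 + C*S/7 (x(C, S) = 7 - (-S/7)*C = 7 - (-1)*C*S/7 = 7 + C*S/7)
Y = -89/20 (Y = -2 + 49/(-20) = -2 + 49*(-1/20) = -2 - 49/20 = -89/20 ≈ -4.4500)
(Y + x(g(4), -7))**2 = (-89/20 + (7 + (1/7)*4*(-7)))**2 = (-89/20 + (7 - 4))**2 = (-89/20 + 3)**2 = (-29/20)**2 = 841/400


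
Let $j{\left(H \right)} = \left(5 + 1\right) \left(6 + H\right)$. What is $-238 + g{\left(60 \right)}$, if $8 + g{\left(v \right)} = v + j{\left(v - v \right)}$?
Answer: $-150$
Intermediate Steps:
$j{\left(H \right)} = 36 + 6 H$ ($j{\left(H \right)} = 6 \left(6 + H\right) = 36 + 6 H$)
$g{\left(v \right)} = 28 + v$ ($g{\left(v \right)} = -8 + \left(v + \left(36 + 6 \left(v - v\right)\right)\right) = -8 + \left(v + \left(36 + 6 \cdot 0\right)\right) = -8 + \left(v + \left(36 + 0\right)\right) = -8 + \left(v + 36\right) = -8 + \left(36 + v\right) = 28 + v$)
$-238 + g{\left(60 \right)} = -238 + \left(28 + 60\right) = -238 + 88 = -150$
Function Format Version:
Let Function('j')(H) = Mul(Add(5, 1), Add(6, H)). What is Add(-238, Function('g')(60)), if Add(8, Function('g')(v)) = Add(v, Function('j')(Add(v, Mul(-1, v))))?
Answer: -150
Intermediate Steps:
Function('j')(H) = Add(36, Mul(6, H)) (Function('j')(H) = Mul(6, Add(6, H)) = Add(36, Mul(6, H)))
Function('g')(v) = Add(28, v) (Function('g')(v) = Add(-8, Add(v, Add(36, Mul(6, Add(v, Mul(-1, v)))))) = Add(-8, Add(v, Add(36, Mul(6, 0)))) = Add(-8, Add(v, Add(36, 0))) = Add(-8, Add(v, 36)) = Add(-8, Add(36, v)) = Add(28, v))
Add(-238, Function('g')(60)) = Add(-238, Add(28, 60)) = Add(-238, 88) = -150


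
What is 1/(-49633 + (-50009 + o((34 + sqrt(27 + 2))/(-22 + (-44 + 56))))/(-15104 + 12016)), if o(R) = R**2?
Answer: -4731331907528000/234753592579588235129 + 20998400*sqrt(29)/234753592579588235129 ≈ -2.0154e-5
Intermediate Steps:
1/(-49633 + (-50009 + o((34 + sqrt(27 + 2))/(-22 + (-44 + 56))))/(-15104 + 12016)) = 1/(-49633 + (-50009 + ((34 + sqrt(27 + 2))/(-22 + (-44 + 56)))**2)/(-15104 + 12016)) = 1/(-49633 + (-50009 + ((34 + sqrt(29))/(-22 + 12))**2)/(-3088)) = 1/(-49633 + (-50009 + ((34 + sqrt(29))/(-10))**2)*(-1/3088)) = 1/(-49633 + (-50009 + ((34 + sqrt(29))*(-1/10))**2)*(-1/3088)) = 1/(-49633 + (-50009 + (-17/5 - sqrt(29)/10)**2)*(-1/3088)) = 1/(-49633 + (50009/3088 - (-17/5 - sqrt(29)/10)**2/3088)) = 1/(-153216695/3088 - (-17/5 - sqrt(29)/10)**2/3088)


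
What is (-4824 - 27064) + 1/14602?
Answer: -465628575/14602 ≈ -31888.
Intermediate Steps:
(-4824 - 27064) + 1/14602 = -31888 + 1/14602 = -465628575/14602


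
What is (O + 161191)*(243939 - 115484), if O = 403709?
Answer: 72564229500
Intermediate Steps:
(O + 161191)*(243939 - 115484) = (403709 + 161191)*(243939 - 115484) = 564900*128455 = 72564229500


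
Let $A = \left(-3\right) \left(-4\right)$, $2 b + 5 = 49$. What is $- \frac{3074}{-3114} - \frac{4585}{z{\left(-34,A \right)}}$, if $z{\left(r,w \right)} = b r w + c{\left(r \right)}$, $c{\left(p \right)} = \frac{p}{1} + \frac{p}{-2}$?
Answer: $\frac{20961086}{14002101} \approx 1.497$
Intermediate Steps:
$b = 22$ ($b = - \frac{5}{2} + \frac{1}{2} \cdot 49 = - \frac{5}{2} + \frac{49}{2} = 22$)
$c{\left(p \right)} = \frac{p}{2}$ ($c{\left(p \right)} = p 1 + p \left(- \frac{1}{2}\right) = p - \frac{p}{2} = \frac{p}{2}$)
$A = 12$
$z{\left(r,w \right)} = \frac{r}{2} + 22 r w$ ($z{\left(r,w \right)} = 22 r w + \frac{r}{2} = \frac{r}{2} + 22 r w$)
$- \frac{3074}{-3114} - \frac{4585}{z{\left(-34,A \right)}} = - \frac{3074}{-3114} - \frac{4585}{\frac{1}{2} \left(-34\right) \left(1 + 44 \cdot 12\right)} = \left(-3074\right) \left(- \frac{1}{3114}\right) - \frac{4585}{\frac{1}{2} \left(-34\right) \left(1 + 528\right)} = \frac{1537}{1557} - \frac{4585}{\frac{1}{2} \left(-34\right) 529} = \frac{1537}{1557} - \frac{4585}{-8993} = \frac{1537}{1557} - - \frac{4585}{8993} = \frac{1537}{1557} + \frac{4585}{8993} = \frac{20961086}{14002101}$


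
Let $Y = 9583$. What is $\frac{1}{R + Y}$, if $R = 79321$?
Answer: $\frac{1}{88904} \approx 1.1248 \cdot 10^{-5}$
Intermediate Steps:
$\frac{1}{R + Y} = \frac{1}{79321 + 9583} = \frac{1}{88904}$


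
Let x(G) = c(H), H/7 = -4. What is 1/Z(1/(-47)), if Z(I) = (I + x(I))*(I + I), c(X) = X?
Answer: 2209/2634 ≈ 0.83865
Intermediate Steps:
H = -28 (H = 7*(-4) = -28)
x(G) = -28
Z(I) = 2*I*(-28 + I) (Z(I) = (I - 28)*(I + I) = (-28 + I)*(2*I) = 2*I*(-28 + I))
1/Z(1/(-47)) = 1/(2*(-28 + 1/(-47))/(-47)) = 1/(2*(-1/47)*(-28 - 1/47)) = 1/(2*(-1/47)*(-1317/47)) = 1/(2634/2209) = 2209/2634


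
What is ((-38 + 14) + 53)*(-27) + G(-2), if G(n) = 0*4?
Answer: -783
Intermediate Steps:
G(n) = 0
((-38 + 14) + 53)*(-27) + G(-2) = ((-38 + 14) + 53)*(-27) + 0 = (-24 + 53)*(-27) + 0 = 29*(-27) + 0 = -783 + 0 = -783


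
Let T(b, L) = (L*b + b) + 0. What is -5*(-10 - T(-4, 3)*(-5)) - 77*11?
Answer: -397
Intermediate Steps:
T(b, L) = b + L*b (T(b, L) = (b + L*b) + 0 = b + L*b)
-5*(-10 - T(-4, 3)*(-5)) - 77*11 = -5*(-10 - (-4)*(1 + 3)*(-5)) - 77*11 = -5*(-10 - (-4)*4*(-5)) - 847 = -5*(-10 - 1*(-16)*(-5)) - 847 = -5*(-10 + 16*(-5)) - 847 = -5*(-10 - 80) - 847 = -5*(-90) - 847 = 450 - 847 = -397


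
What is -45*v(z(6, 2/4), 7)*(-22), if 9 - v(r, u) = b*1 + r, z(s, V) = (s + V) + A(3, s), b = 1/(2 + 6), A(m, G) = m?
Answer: -2475/4 ≈ -618.75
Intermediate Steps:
b = ⅛ (b = 1/8 = ⅛ ≈ 0.12500)
z(s, V) = 3 + V + s (z(s, V) = (s + V) + 3 = (V + s) + 3 = 3 + V + s)
v(r, u) = 71/8 - r (v(r, u) = 9 - ((⅛)*1 + r) = 9 - (⅛ + r) = 9 + (-⅛ - r) = 71/8 - r)
-45*v(z(6, 2/4), 7)*(-22) = -45*(71/8 - (3 + 2/4 + 6))*(-22) = -45*(71/8 - (3 + 2*(¼) + 6))*(-22) = -45*(71/8 - (3 + ½ + 6))*(-22) = -45*(71/8 - 1*19/2)*(-22) = -45*(71/8 - 19/2)*(-22) = -45*(-5/8)*(-22) = (225/8)*(-22) = -2475/4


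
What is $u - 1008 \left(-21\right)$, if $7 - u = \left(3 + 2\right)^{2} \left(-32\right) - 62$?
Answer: $22037$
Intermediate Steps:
$u = 869$ ($u = 7 - \left(\left(3 + 2\right)^{2} \left(-32\right) - 62\right) = 7 - \left(5^{2} \left(-32\right) - 62\right) = 7 - \left(25 \left(-32\right) - 62\right) = 7 - \left(-800 - 62\right) = 7 - -862 = 7 + 862 = 869$)
$u - 1008 \left(-21\right) = 869 - 1008 \left(-21\right) = 869 - -21168 = 869 + 21168 = 22037$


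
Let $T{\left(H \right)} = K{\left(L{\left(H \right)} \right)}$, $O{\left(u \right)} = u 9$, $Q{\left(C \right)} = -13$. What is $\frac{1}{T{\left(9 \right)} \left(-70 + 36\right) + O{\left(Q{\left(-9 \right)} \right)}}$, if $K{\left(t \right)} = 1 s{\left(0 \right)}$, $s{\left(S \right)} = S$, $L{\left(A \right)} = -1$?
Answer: $- \frac{1}{117} \approx -0.008547$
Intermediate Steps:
$O{\left(u \right)} = 9 u$
$K{\left(t \right)} = 0$ ($K{\left(t \right)} = 1 \cdot 0 = 0$)
$T{\left(H \right)} = 0$
$\frac{1}{T{\left(9 \right)} \left(-70 + 36\right) + O{\left(Q{\left(-9 \right)} \right)}} = \frac{1}{0 \left(-70 + 36\right) + 9 \left(-13\right)} = \frac{1}{0 \left(-34\right) - 117} = \frac{1}{0 - 117} = \frac{1}{-117} = - \frac{1}{117}$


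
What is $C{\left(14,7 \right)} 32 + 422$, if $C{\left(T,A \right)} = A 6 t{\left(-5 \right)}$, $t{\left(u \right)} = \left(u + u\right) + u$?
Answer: $-19738$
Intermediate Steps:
$t{\left(u \right)} = 3 u$ ($t{\left(u \right)} = 2 u + u = 3 u$)
$C{\left(T,A \right)} = - 90 A$ ($C{\left(T,A \right)} = A 6 \cdot 3 \left(-5\right) = 6 A \left(-15\right) = - 90 A$)
$C{\left(14,7 \right)} 32 + 422 = \left(-90\right) 7 \cdot 32 + 422 = \left(-630\right) 32 + 422 = -20160 + 422 = -19738$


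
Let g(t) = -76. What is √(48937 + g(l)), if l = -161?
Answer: 3*√5429 ≈ 221.05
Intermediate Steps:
√(48937 + g(l)) = √(48937 - 76) = √48861 = 3*√5429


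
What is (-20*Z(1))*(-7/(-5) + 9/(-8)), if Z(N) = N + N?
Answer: -11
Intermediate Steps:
Z(N) = 2*N
(-20*Z(1))*(-7/(-5) + 9/(-8)) = (-40)*(-7/(-5) + 9/(-8)) = (-20*2)*(-7*(-1/5) + 9*(-1/8)) = -40*(7/5 - 9/8) = -40*11/40 = -11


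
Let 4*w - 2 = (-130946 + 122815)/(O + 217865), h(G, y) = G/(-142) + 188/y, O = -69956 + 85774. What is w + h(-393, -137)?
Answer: 17153628915/9092138164 ≈ 1.8866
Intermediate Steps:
O = 15818
h(G, y) = 188/y - G/142 (h(G, y) = G*(-1/142) + 188/y = -G/142 + 188/y = 188/y - G/142)
w = 459235/934732 (w = ½ + ((-130946 + 122815)/(15818 + 217865))/4 = ½ + (-8131/233683)/4 = ½ + (-8131*1/233683)/4 = ½ + (¼)*(-8131/233683) = ½ - 8131/934732 = 459235/934732 ≈ 0.49130)
w + h(-393, -137) = 459235/934732 + (188/(-137) - 1/142*(-393)) = 459235/934732 + (188*(-1/137) + 393/142) = 459235/934732 + (-188/137 + 393/142) = 459235/934732 + 27145/19454 = 17153628915/9092138164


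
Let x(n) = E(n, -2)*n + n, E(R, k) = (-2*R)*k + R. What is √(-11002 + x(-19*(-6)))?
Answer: 2*√13523 ≈ 232.58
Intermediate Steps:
E(R, k) = R - 2*R*k (E(R, k) = -2*R*k + R = R - 2*R*k)
x(n) = n + 5*n² (x(n) = (n*(1 - 2*(-2)))*n + n = (n*(1 + 4))*n + n = (n*5)*n + n = (5*n)*n + n = 5*n² + n = n + 5*n²)
√(-11002 + x(-19*(-6))) = √(-11002 + (-19*(-6))*(1 + 5*(-19*(-6)))) = √(-11002 + 114*(1 + 5*114)) = √(-11002 + 114*(1 + 570)) = √(-11002 + 114*571) = √(-11002 + 65094) = √54092 = 2*√13523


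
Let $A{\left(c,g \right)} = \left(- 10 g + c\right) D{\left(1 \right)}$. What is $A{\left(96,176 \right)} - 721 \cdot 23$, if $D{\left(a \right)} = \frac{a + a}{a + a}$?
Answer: $-18247$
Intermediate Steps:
$D{\left(a \right)} = 1$ ($D{\left(a \right)} = \frac{2 a}{2 a} = 2 a \frac{1}{2 a} = 1$)
$A{\left(c,g \right)} = c - 10 g$ ($A{\left(c,g \right)} = \left(- 10 g + c\right) 1 = \left(c - 10 g\right) 1 = c - 10 g$)
$A{\left(96,176 \right)} - 721 \cdot 23 = \left(96 - 1760\right) - 721 \cdot 23 = \left(96 - 1760\right) - 16583 = -1664 - 16583 = -18247$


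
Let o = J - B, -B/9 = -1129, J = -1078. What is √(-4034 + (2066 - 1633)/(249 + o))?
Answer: I*√487231682070/10990 ≈ 63.514*I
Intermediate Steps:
B = 10161 (B = -9*(-1129) = 10161)
o = -11239 (o = -1078 - 1*10161 = -1078 - 10161 = -11239)
√(-4034 + (2066 - 1633)/(249 + o)) = √(-4034 + (2066 - 1633)/(249 - 11239)) = √(-4034 + 433/(-10990)) = √(-4034 + 433*(-1/10990)) = √(-4034 - 433/10990) = √(-44334093/10990) = I*√487231682070/10990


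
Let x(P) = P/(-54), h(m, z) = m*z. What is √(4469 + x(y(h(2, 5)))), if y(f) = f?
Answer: √361974/9 ≈ 66.849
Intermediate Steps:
x(P) = -P/54 (x(P) = P*(-1/54) = -P/54)
√(4469 + x(y(h(2, 5)))) = √(4469 - 5/27) = √(120658/27) = √361974/9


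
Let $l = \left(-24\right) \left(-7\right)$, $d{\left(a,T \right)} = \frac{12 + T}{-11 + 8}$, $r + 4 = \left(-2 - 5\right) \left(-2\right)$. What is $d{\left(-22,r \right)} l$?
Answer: $-1232$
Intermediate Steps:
$r = 10$ ($r = -4 + \left(-2 - 5\right) \left(-2\right) = -4 - -14 = -4 + 14 = 10$)
$d{\left(a,T \right)} = -4 - \frac{T}{3}$ ($d{\left(a,T \right)} = \frac{12 + T}{-3} = \left(12 + T\right) \left(- \frac{1}{3}\right) = -4 - \frac{T}{3}$)
$l = 168$
$d{\left(-22,r \right)} l = \left(-4 - \frac{10}{3}\right) 168 = \left(- \frac{22}{3}\right) 168 = -1232$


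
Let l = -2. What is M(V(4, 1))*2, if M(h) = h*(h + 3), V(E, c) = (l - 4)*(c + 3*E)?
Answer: 11700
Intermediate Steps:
V(E, c) = -18*E - 6*c (V(E, c) = (-2 - 4)*(c + 3*E) = -6*(c + 3*E) = -18*E - 6*c)
M(h) = h*(3 + h)
M(V(4, 1))*2 = ((-18*4 - 6*1)*(3 + (-18*4 - 6*1)))*2 = ((-72 - 6)*(3 + (-72 - 6)))*2 = -78*(3 - 78)*2 = -78*(-75)*2 = 5850*2 = 11700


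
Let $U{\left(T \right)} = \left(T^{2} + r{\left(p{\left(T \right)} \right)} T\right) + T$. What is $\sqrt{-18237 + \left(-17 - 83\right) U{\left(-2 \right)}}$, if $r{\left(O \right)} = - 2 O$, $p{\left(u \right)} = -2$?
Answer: $i \sqrt{17637} \approx 132.8 i$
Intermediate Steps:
$U{\left(T \right)} = T^{2} + 5 T$ ($U{\left(T \right)} = \left(T^{2} + \left(-2\right) \left(-2\right) T\right) + T = \left(T^{2} + 4 T\right) + T = T^{2} + 5 T$)
$\sqrt{-18237 + \left(-17 - 83\right) U{\left(-2 \right)}} = \sqrt{-18237 + \left(-17 - 83\right) \left(- 2 \left(5 - 2\right)\right)} = \sqrt{-18237 - 100 \left(\left(-2\right) 3\right)} = \sqrt{-18237 - -600} = \sqrt{-18237 + 600} = \sqrt{-17637} = i \sqrt{17637}$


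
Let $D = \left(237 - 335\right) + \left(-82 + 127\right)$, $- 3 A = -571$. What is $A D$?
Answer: $- \frac{30263}{3} \approx -10088.0$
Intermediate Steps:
$A = \frac{571}{3}$ ($A = \left(- \frac{1}{3}\right) \left(-571\right) = \frac{571}{3} \approx 190.33$)
$D = -53$ ($D = -98 + 45 = -53$)
$A D = \frac{571}{3} \left(-53\right) = - \frac{30263}{3}$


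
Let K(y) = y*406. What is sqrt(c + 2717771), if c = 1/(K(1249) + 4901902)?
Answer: sqrt(19878618059328295333)/2704498 ≈ 1648.6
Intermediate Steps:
K(y) = 406*y
c = 1/5408996 (c = 1/(406*1249 + 4901902) = 1/(507094 + 4901902) = 1/5408996 ≈ 1.8488e-7)
sqrt(c + 2717771) = sqrt(1/5408996 + 2717771) = sqrt(14700412467917/5408996) = sqrt(19878618059328295333)/2704498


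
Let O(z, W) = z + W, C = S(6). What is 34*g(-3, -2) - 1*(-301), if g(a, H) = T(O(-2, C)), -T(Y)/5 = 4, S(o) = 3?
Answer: -379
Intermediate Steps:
C = 3
O(z, W) = W + z
T(Y) = -20 (T(Y) = -5*4 = -20)
g(a, H) = -20
34*g(-3, -2) - 1*(-301) = 34*(-20) - 1*(-301) = -680 + 301 = -379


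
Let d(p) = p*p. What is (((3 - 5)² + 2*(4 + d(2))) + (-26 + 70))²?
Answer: 4096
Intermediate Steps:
d(p) = p²
(((3 - 5)² + 2*(4 + d(2))) + (-26 + 70))² = (((3 - 5)² + 2*(4 + 2²)) + (-26 + 70))² = (((-2)² + 2*(4 + 4)) + 44)² = ((4 + 2*8) + 44)² = ((4 + 16) + 44)² = (20 + 44)² = 64² = 4096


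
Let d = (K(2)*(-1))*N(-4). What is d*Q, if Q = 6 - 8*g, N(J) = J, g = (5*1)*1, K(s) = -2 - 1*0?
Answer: 272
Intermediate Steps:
K(s) = -2 (K(s) = -2 + 0 = -2)
g = 5 (g = 5*1 = 5)
Q = -34 (Q = 6 - 8*5 = 6 - 40 = -34)
d = -8 (d = -2*(-1)*(-4) = 2*(-4) = -8)
d*Q = -8*(-34) = 272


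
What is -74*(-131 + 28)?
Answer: 7622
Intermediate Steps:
-74*(-131 + 28) = -74*(-103) = 7622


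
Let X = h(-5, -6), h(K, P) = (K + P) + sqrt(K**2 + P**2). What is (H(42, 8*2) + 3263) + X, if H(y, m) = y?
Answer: 3294 + sqrt(61) ≈ 3301.8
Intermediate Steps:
h(K, P) = K + P + sqrt(K**2 + P**2)
X = -11 + sqrt(61) (X = -5 - 6 + sqrt((-5)**2 + (-6)**2) = -5 - 6 + sqrt(25 + 36) = -5 - 6 + sqrt(61) = -11 + sqrt(61) ≈ -3.1898)
(H(42, 8*2) + 3263) + X = (42 + 3263) + (-11 + sqrt(61)) = 3305 + (-11 + sqrt(61)) = 3294 + sqrt(61)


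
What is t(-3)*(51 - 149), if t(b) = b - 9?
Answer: 1176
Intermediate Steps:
t(b) = -9 + b
t(-3)*(51 - 149) = (-9 - 3)*(51 - 149) = -12*(-98) = 1176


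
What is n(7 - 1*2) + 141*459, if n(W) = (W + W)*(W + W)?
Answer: 64819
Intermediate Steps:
n(W) = 4*W**2 (n(W) = (2*W)*(2*W) = 4*W**2)
n(7 - 1*2) + 141*459 = 4*(7 - 1*2)**2 + 141*459 = 4*(7 - 2)**2 + 64719 = 4*5**2 + 64719 = 4*25 + 64719 = 100 + 64719 = 64819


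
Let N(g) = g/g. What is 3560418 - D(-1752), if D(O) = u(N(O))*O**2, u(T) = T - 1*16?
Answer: 49602978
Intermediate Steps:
N(g) = 1
u(T) = -16 + T (u(T) = T - 16 = -16 + T)
D(O) = -15*O**2 (D(O) = (-16 + 1)*O**2 = -15*O**2)
3560418 - D(-1752) = 3560418 - (-15)*(-1752)**2 = 3560418 - (-15)*3069504 = 3560418 - 1*(-46042560) = 3560418 + 46042560 = 49602978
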